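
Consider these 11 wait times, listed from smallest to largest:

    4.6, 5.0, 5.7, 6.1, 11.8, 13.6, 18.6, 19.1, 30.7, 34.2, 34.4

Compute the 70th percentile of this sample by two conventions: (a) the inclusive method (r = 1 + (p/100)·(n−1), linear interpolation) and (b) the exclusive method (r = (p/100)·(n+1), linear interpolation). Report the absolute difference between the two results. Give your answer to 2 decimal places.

4.64

n = 11.
(a) r = 8 → value at rank 8 = 19.1.
(b) r = 8.4; between ranks 8 (19.1) and 9 (30.7): 23.74.
|19.1 − 23.74| = 4.64.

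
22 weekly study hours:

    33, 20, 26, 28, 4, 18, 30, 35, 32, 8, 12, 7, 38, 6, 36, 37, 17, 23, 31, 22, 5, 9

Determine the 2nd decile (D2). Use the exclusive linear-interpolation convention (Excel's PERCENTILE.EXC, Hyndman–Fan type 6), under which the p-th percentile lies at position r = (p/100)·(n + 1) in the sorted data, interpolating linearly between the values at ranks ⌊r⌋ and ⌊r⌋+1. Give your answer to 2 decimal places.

Sorted: 4, 5, 6, 7, 8, 9, 12, 17, 18, 20, 22, 23, 26, 28, 30, 31, 32, 33, 35, 36, 37, 38.
n = 22.
r = (20/100)·(22 + 1) = 4.6.
Rank 4 is 7 and rank 5 is 8.
Interpolate: 7 + 0.6·(8 − 7) = 7 + 0.6·1 = 7.6.

7.60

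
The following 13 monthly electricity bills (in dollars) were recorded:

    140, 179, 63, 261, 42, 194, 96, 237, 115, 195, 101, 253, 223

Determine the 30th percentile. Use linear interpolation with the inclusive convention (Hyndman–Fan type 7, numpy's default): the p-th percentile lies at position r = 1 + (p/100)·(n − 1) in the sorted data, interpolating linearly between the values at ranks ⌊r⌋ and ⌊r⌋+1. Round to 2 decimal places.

109.40

Sorted: 42, 63, 96, 101, 115, 140, 179, 194, 195, 223, 237, 253, 261.
n = 13.
r = 1 + (30/100)·(13 − 1) = 1 + 3.6 = 4.6.
Rank 4 is 101 and rank 5 is 115.
Interpolate: 101 + 0.6·(115 − 101) = 101 + 0.6·14 = 109.4.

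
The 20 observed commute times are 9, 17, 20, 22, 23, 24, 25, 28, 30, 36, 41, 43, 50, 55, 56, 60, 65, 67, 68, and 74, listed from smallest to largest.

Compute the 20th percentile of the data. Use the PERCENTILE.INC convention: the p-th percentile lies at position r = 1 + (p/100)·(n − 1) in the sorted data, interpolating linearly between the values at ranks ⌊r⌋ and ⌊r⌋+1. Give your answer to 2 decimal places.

n = 20.
r = 1 + (20/100)·(20 − 1) = 1 + 3.8 = 4.8.
Rank 4 is 22 and rank 5 is 23.
Interpolate: 22 + 0.8·(23 − 22) = 22 + 0.8·1 = 22.8.

22.80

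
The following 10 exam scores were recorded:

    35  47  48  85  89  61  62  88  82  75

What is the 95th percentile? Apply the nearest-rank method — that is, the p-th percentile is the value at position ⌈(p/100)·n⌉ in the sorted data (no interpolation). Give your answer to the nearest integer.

89

Sorted: 35, 47, 48, 61, 62, 75, 82, 85, 88, 89.
n = 10.
Position = ⌈95/100 · 10⌉ = ⌈9.5⌉ = 10.
The value at rank 10 is 89.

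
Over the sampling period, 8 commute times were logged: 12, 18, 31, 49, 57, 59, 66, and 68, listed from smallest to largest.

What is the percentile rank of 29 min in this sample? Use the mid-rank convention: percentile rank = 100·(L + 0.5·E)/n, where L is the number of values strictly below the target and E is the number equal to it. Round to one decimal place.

Count below 29: L = 2; count equal: E = 0; n = 8.
Percentile rank = 100·(2 + 0.5·0)/8 = 100·2/8 = 25.

25.0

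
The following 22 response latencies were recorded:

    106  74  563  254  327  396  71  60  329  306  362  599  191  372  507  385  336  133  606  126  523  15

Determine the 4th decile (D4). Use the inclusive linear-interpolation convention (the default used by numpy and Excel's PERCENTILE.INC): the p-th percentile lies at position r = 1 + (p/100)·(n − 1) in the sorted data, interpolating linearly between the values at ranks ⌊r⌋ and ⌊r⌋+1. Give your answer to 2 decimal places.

274.80

Sorted: 15, 60, 71, 74, 106, 126, 133, 191, 254, 306, 327, 329, 336, 362, 372, 385, 396, 507, 523, 563, 599, 606.
n = 22.
r = 1 + (40/100)·(22 − 1) = 1 + 8.4 = 9.4.
Rank 9 is 254 and rank 10 is 306.
Interpolate: 254 + 0.4·(306 − 254) = 254 + 0.4·52 = 274.8.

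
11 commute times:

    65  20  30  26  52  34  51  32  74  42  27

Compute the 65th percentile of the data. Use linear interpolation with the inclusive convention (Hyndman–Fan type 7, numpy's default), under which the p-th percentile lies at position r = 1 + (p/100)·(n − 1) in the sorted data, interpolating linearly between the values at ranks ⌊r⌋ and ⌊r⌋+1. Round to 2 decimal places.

46.50

Sorted: 20, 26, 27, 30, 32, 34, 42, 51, 52, 65, 74.
n = 11.
r = 1 + (65/100)·(11 − 1) = 1 + 6.5 = 7.5.
Rank 7 is 42 and rank 8 is 51.
Interpolate: 42 + 0.5·(51 − 42) = 42 + 0.5·9 = 46.5.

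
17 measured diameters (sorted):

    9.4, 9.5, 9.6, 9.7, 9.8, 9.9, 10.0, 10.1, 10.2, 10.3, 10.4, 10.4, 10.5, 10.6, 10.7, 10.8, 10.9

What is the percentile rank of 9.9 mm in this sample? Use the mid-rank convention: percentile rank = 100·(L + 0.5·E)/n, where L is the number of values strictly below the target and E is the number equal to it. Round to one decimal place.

Count below 9.9: L = 5; count equal: E = 1; n = 17.
Percentile rank = 100·(5 + 0.5·1)/17 = 100·5.5/17 = 32.35.

32.4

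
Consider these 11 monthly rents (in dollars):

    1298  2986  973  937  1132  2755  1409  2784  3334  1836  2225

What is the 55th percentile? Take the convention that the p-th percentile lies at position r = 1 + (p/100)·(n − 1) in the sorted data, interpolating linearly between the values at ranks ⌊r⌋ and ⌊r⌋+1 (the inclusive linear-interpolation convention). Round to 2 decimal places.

2030.50

Sorted: 937, 973, 1132, 1298, 1409, 1836, 2225, 2755, 2784, 2986, 3334.
n = 11.
r = 1 + (55/100)·(11 − 1) = 1 + 5.5 = 6.5.
Rank 6 is 1836 and rank 7 is 2225.
Interpolate: 1836 + 0.5·(2225 − 1836) = 1836 + 0.5·389 = 2030.5.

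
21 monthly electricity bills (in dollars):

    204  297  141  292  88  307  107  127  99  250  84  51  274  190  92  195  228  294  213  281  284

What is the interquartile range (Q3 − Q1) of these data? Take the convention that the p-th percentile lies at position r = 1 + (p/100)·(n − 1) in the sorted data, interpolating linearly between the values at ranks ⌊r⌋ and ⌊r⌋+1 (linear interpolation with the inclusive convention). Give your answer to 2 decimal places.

174.00

Sorted: 51, 84, 88, 92, 99, 107, 127, 141, 190, 195, 204, 213, 228, 250, 274, 281, 284, 292, 294, 297, 307.
n = 21.
P25: r = 6 (integer) → 107.
P75: r = 16 (integer) → 281.
Difference: 281 − 107 = 174.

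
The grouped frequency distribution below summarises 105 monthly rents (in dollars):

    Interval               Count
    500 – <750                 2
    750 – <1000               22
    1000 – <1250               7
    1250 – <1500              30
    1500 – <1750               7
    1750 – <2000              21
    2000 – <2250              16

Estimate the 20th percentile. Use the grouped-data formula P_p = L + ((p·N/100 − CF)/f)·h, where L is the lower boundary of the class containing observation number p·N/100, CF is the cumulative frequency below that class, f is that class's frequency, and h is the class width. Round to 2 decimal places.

N = 105; target position k = 20/100 · 105 = 21.
Cumulative frequencies: 2, 24, 31, 61, 68, 89, 105.
Observation 21 falls in the class 750 – <1000.
L = 750, CF = 2, f = 22, h = 250.
P20 = 750 + ((21 − 2)/22)·250 = 750 + 215.909 = 965.909.

965.91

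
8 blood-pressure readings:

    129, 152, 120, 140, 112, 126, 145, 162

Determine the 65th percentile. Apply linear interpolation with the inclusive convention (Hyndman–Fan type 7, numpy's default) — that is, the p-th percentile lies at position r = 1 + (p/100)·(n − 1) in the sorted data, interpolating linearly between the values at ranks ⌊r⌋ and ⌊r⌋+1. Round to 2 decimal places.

142.75

Sorted: 112, 120, 126, 129, 140, 145, 152, 162.
n = 8.
r = 1 + (65/100)·(8 − 1) = 1 + 4.55 = 5.55.
Rank 5 is 140 and rank 6 is 145.
Interpolate: 140 + 0.55·(145 − 140) = 140 + 0.55·5 = 142.75.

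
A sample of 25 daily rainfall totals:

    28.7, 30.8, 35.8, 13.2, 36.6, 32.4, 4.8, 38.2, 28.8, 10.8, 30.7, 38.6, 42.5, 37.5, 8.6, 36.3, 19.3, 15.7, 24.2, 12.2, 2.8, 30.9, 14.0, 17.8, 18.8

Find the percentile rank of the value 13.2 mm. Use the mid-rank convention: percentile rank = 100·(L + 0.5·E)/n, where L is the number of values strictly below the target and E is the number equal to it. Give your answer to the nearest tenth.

22.0

Sorted: 2.8, 4.8, 8.6, 10.8, 12.2, 13.2, 14.0, 15.7, 17.8, 18.8, 19.3, 24.2, 28.7, 28.8, 30.7, 30.8, 30.9, 32.4, 35.8, 36.3, 36.6, 37.5, 38.2, 38.6, 42.5.
Count below 13.2: L = 5; count equal: E = 1; n = 25.
Percentile rank = 100·(5 + 0.5·1)/25 = 100·5.5/25 = 22.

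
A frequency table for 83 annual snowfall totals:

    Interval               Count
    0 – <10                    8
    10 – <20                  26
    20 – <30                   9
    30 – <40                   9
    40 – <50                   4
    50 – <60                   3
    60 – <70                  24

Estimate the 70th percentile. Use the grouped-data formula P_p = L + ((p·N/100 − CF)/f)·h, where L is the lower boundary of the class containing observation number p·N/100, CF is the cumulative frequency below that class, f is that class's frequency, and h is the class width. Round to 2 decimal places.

N = 83; target position k = 70/100 · 83 = 58.1.
Cumulative frequencies: 8, 34, 43, 52, 56, 59, 83.
Observation 58.1 falls in the class 50 – <60.
L = 50, CF = 56, f = 3, h = 10.
P70 = 50 + ((58.1 − 56)/3)·10 = 50 + 7 = 57.

57.00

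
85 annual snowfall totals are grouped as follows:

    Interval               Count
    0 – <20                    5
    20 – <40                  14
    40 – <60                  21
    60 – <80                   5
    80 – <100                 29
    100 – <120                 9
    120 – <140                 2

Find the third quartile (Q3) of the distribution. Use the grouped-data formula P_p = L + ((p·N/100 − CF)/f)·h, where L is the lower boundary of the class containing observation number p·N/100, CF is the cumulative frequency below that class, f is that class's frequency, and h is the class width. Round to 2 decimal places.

N = 85; target position k = 75/100 · 85 = 63.75.
Cumulative frequencies: 5, 19, 40, 45, 74, 83, 85.
Observation 63.75 falls in the class 80 – <100.
L = 80, CF = 45, f = 29, h = 20.
P75 = 80 + ((63.75 − 45)/29)·20 = 80 + 12.931 = 92.931.

92.93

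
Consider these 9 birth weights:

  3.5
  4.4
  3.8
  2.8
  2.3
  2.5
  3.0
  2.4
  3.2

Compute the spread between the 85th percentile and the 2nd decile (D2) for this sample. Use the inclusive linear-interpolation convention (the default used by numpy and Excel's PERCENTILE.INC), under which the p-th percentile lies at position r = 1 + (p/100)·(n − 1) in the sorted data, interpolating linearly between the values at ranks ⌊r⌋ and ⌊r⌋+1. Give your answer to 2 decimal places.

Sorted: 2.3, 2.4, 2.5, 2.8, 3.0, 3.2, 3.5, 3.8, 4.4.
n = 9.
P20: r = 2.6; ranks 2–3 are 2.4, 2.5; interpolating gives 2.46.
P85: r = 7.8; ranks 7–8 are 3.5, 3.8; interpolating gives 3.74.
Difference: 3.74 − 2.46 = 1.28.

1.28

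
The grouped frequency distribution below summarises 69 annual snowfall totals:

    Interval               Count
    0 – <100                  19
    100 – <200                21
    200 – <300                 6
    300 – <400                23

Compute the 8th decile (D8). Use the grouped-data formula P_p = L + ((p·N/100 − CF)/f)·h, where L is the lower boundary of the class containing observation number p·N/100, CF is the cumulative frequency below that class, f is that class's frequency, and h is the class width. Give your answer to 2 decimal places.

N = 69; target position k = 80/100 · 69 = 55.2.
Cumulative frequencies: 19, 40, 46, 69.
Observation 55.2 falls in the class 300 – <400.
L = 300, CF = 46, f = 23, h = 100.
P80 = 300 + ((55.2 − 46)/23)·100 = 300 + 40 = 340.

340.00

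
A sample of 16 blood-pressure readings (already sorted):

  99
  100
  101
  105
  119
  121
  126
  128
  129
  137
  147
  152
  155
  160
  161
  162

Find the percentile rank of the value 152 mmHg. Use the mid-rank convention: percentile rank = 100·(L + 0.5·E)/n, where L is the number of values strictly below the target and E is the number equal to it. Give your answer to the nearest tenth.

71.9

Count below 152: L = 11; count equal: E = 1; n = 16.
Percentile rank = 100·(11 + 0.5·1)/16 = 100·11.5/16 = 71.88.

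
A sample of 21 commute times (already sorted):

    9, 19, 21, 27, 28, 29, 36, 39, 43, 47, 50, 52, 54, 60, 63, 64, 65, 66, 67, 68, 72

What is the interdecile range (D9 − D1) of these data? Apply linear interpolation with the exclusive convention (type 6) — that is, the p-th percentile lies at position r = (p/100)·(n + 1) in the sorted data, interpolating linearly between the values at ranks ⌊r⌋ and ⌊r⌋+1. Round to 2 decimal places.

n = 21.
P10: r = 2.2; ranks 2–3 are 19, 21; interpolating gives 19.4.
P90: r = 19.8; ranks 19–20 are 67, 68; interpolating gives 67.8.
Difference: 67.8 − 19.4 = 48.4.

48.40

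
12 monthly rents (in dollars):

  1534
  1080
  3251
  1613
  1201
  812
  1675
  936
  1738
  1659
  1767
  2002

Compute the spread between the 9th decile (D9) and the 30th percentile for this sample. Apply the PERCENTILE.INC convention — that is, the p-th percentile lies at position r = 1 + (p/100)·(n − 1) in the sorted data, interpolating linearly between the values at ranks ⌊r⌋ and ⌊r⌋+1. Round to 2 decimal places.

Sorted: 812, 936, 1080, 1201, 1534, 1613, 1659, 1675, 1738, 1767, 2002, 3251.
n = 12.
P30: r = 4.3; ranks 4–5 are 1201, 1534; interpolating gives 1300.9.
P90: r = 10.9; ranks 10–11 are 1767, 2002; interpolating gives 1978.5.
Difference: 1978.5 − 1300.9 = 677.6.

677.60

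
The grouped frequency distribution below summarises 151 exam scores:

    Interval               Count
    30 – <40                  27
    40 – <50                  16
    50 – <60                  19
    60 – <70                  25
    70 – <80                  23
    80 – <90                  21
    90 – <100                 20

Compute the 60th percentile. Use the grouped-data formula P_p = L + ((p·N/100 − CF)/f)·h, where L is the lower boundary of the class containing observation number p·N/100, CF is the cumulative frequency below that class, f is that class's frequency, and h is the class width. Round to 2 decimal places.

N = 151; target position k = 60/100 · 151 = 90.6.
Cumulative frequencies: 27, 43, 62, 87, 110, 131, 151.
Observation 90.6 falls in the class 70 – <80.
L = 70, CF = 87, f = 23, h = 10.
P60 = 70 + ((90.6 − 87)/23)·10 = 70 + 1.56522 = 71.5652.

71.57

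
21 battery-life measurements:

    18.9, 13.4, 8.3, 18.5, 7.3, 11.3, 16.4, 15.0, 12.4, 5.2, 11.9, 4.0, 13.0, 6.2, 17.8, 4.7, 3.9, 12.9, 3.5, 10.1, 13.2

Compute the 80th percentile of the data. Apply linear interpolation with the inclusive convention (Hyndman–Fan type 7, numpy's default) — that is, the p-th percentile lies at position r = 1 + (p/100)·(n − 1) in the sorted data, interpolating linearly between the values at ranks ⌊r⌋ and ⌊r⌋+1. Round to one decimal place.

Sorted: 3.5, 3.9, 4.0, 4.7, 5.2, 6.2, 7.3, 8.3, 10.1, 11.3, 11.9, 12.4, 12.9, 13.0, 13.2, 13.4, 15.0, 16.4, 17.8, 18.5, 18.9.
n = 21.
r = 1 + (80/100)·(21 − 1) = 1 + 16 = 17.
r is an integer, so P80 is the value at rank 17: 15.0.

15.0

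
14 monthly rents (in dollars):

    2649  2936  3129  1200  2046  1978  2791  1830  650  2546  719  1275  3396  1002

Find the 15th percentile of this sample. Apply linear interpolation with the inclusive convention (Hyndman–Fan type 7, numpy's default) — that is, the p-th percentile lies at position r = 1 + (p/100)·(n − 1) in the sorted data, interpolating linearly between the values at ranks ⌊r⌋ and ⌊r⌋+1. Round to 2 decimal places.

Sorted: 650, 719, 1002, 1200, 1275, 1830, 1978, 2046, 2546, 2649, 2791, 2936, 3129, 3396.
n = 14.
r = 1 + (15/100)·(14 − 1) = 1 + 1.95 = 2.95.
Rank 2 is 719 and rank 3 is 1002.
Interpolate: 719 + 0.95·(1002 − 719) = 719 + 0.95·283 = 987.85.

987.85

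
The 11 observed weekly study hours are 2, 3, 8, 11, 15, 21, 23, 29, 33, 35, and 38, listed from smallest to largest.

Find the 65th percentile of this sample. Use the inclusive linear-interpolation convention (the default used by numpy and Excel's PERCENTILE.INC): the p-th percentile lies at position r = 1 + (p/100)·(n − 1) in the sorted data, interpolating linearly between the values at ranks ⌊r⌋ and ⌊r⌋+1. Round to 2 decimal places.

n = 11.
r = 1 + (65/100)·(11 − 1) = 1 + 6.5 = 7.5.
Rank 7 is 23 and rank 8 is 29.
Interpolate: 23 + 0.5·(29 − 23) = 23 + 0.5·6 = 26.

26.00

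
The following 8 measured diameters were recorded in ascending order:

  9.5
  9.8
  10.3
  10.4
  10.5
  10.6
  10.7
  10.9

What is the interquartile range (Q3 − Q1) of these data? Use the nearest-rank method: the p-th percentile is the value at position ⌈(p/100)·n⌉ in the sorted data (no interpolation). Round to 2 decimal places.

0.80

n = 8.
P25: rank ⌈25/100·8⌉ = 2 → 9.8.
P75: rank ⌈75/100·8⌉ = 6 → 10.6.
Difference: 10.6 − 9.8 = 0.8.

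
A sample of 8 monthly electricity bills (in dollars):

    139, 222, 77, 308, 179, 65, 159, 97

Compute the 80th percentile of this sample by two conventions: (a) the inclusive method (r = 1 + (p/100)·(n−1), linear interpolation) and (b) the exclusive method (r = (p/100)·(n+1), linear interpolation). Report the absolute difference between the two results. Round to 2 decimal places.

34.40

Sorted: 65, 77, 97, 139, 159, 179, 222, 308.
n = 8.
(a) r = 6.6; between ranks 6 (179) and 7 (222): 204.8.
(b) r = 7.2; between ranks 7 (222) and 8 (308): 239.2.
|204.8 − 239.2| = 34.4.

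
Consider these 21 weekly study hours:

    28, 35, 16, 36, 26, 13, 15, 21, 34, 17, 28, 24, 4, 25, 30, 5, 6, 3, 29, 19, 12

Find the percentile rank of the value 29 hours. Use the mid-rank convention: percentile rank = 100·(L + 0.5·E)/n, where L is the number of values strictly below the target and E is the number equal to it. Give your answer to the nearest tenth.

78.6

Sorted: 3, 4, 5, 6, 12, 13, 15, 16, 17, 19, 21, 24, 25, 26, 28, 28, 29, 30, 34, 35, 36.
Count below 29: L = 16; count equal: E = 1; n = 21.
Percentile rank = 100·(16 + 0.5·1)/21 = 100·16.5/21 = 78.57.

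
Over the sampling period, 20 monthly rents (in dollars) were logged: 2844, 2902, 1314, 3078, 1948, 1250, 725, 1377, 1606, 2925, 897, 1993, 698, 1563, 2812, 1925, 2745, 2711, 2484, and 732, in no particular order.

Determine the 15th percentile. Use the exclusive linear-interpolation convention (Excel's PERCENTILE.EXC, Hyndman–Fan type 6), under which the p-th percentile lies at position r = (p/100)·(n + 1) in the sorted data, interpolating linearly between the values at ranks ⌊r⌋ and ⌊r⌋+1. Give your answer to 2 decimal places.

Sorted: 698, 725, 732, 897, 1250, 1314, 1377, 1563, 1606, 1925, 1948, 1993, 2484, 2711, 2745, 2812, 2844, 2902, 2925, 3078.
n = 20.
r = (15/100)·(20 + 1) = 3.15.
Rank 3 is 732 and rank 4 is 897.
Interpolate: 732 + 0.15·(897 − 732) = 732 + 0.15·165 = 756.75.

756.75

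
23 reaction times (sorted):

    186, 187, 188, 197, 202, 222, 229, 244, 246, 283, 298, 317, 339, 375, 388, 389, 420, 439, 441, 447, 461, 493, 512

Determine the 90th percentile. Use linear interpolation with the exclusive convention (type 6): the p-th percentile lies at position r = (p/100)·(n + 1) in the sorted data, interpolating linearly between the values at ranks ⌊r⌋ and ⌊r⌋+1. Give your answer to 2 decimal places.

n = 23.
r = (90/100)·(23 + 1) = 21.6.
Rank 21 is 461 and rank 22 is 493.
Interpolate: 461 + 0.6·(493 − 461) = 461 + 0.6·32 = 480.2.

480.20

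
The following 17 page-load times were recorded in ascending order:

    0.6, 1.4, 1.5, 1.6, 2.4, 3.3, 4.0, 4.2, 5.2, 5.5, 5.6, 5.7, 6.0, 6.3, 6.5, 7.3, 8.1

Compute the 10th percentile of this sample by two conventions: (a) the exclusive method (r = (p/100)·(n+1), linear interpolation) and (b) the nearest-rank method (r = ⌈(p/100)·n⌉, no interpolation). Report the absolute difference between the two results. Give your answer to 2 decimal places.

0.16

n = 17.
(a) r = 1.8; between ranks 1 (0.6) and 2 (1.4): 1.24.
(b) the nearest-rank method: rank 2 → 1.4.
|1.24 − 1.4| = 0.16.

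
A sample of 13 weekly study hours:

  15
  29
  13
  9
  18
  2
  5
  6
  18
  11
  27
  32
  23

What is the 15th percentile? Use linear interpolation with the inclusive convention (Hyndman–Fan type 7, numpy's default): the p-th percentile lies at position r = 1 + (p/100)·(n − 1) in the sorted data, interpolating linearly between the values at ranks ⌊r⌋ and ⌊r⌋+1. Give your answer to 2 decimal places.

Sorted: 2, 5, 6, 9, 11, 13, 15, 18, 18, 23, 27, 29, 32.
n = 13.
r = 1 + (15/100)·(13 − 1) = 1 + 1.8 = 2.8.
Rank 2 is 5 and rank 3 is 6.
Interpolate: 5 + 0.8·(6 − 5) = 5 + 0.8·1 = 5.8.

5.80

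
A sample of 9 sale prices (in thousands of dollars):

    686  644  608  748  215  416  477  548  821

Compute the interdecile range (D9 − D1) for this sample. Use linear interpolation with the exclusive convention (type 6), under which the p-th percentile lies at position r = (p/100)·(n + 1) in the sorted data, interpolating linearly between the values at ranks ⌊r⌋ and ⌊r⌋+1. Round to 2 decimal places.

606.00

Sorted: 215, 416, 477, 548, 608, 644, 686, 748, 821.
n = 9.
P10: r = 1 (integer) → 215.
P90: r = 9 (integer) → 821.
Difference: 821 − 215 = 606.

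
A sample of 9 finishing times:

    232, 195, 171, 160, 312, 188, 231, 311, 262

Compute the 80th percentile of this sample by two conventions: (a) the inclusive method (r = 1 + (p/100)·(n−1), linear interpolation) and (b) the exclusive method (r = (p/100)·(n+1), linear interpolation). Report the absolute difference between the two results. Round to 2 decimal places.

Sorted: 160, 171, 188, 195, 231, 232, 262, 311, 312.
n = 9.
(a) r = 7.4; between ranks 7 (262) and 8 (311): 281.6.
(b) r = 8 → value at rank 8 = 311.
|281.6 − 311| = 29.4.

29.40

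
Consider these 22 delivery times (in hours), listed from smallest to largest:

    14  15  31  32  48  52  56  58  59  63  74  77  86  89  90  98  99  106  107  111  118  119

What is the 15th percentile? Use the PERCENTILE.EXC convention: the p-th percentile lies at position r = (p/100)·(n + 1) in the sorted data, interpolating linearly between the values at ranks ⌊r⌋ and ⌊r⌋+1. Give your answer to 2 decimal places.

n = 22.
r = (15/100)·(22 + 1) = 3.45.
Rank 3 is 31 and rank 4 is 32.
Interpolate: 31 + 0.45·(32 − 31) = 31 + 0.45·1 = 31.45.

31.45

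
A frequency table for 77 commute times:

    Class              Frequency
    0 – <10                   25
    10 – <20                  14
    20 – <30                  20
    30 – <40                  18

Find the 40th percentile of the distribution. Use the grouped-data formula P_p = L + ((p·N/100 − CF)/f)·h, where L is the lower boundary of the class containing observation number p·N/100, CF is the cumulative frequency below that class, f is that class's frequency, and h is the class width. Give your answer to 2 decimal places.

N = 77; target position k = 40/100 · 77 = 30.8.
Cumulative frequencies: 25, 39, 59, 77.
Observation 30.8 falls in the class 10 – <20.
L = 10, CF = 25, f = 14, h = 10.
P40 = 10 + ((30.8 − 25)/14)·10 = 10 + 4.14286 = 14.1429.

14.14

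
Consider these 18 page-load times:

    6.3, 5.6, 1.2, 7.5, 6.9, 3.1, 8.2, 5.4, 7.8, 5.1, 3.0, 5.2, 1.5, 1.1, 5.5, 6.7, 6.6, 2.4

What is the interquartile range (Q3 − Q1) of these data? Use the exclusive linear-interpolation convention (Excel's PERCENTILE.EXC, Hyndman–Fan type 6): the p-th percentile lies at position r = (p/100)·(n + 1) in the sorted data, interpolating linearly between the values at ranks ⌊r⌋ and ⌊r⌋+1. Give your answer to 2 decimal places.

3.90

Sorted: 1.1, 1.2, 1.5, 2.4, 3.0, 3.1, 5.1, 5.2, 5.4, 5.5, 5.6, 6.3, 6.6, 6.7, 6.9, 7.5, 7.8, 8.2.
n = 18.
P25: r = 4.75; ranks 4–5 are 2.4, 3.0; interpolating gives 2.85.
P75: r = 14.25; ranks 14–15 are 6.7, 6.9; interpolating gives 6.75.
Difference: 6.75 − 2.85 = 3.9.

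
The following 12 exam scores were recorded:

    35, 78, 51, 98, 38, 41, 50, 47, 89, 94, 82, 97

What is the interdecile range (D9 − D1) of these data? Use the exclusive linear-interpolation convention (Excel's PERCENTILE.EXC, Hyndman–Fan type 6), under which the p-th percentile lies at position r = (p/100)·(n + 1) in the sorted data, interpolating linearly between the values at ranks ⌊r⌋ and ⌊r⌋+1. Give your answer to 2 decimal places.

Sorted: 35, 38, 41, 47, 50, 51, 78, 82, 89, 94, 97, 98.
n = 12.
P10: r = 1.3; ranks 1–2 are 35, 38; interpolating gives 35.9.
P90: r = 11.7; ranks 11–12 are 97, 98; interpolating gives 97.7.
Difference: 97.7 − 35.9 = 61.8.

61.80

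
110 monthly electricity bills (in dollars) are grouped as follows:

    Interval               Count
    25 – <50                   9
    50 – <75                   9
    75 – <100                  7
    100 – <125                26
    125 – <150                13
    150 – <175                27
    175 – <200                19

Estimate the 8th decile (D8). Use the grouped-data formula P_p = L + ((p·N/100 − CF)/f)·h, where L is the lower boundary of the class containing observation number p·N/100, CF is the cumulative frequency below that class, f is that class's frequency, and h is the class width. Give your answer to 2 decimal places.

N = 110; target position k = 80/100 · 110 = 88.
Cumulative frequencies: 9, 18, 25, 51, 64, 91, 110.
Observation 88 falls in the class 150 – <175.
L = 150, CF = 64, f = 27, h = 25.
P80 = 150 + ((88 − 64)/27)·25 = 150 + 22.2222 = 172.222.

172.22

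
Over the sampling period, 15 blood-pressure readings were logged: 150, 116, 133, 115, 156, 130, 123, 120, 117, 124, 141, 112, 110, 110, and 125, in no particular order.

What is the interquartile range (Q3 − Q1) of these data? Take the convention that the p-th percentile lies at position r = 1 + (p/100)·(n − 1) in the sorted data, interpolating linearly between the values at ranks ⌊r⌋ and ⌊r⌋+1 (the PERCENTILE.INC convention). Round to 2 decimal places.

Sorted: 110, 110, 112, 115, 116, 117, 120, 123, 124, 125, 130, 133, 141, 150, 156.
n = 15.
P25: r = 4.5; ranks 4–5 are 115, 116; interpolating gives 115.5.
P75: r = 11.5; ranks 11–12 are 130, 133; interpolating gives 131.5.
Difference: 131.5 − 115.5 = 16.

16.00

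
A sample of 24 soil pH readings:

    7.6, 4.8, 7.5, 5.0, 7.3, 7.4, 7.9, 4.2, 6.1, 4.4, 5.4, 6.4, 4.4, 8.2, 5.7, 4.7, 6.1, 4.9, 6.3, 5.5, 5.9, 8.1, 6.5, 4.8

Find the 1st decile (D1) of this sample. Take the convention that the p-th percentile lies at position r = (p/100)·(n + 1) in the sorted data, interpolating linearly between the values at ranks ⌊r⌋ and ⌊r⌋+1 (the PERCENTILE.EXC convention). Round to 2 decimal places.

Sorted: 4.2, 4.4, 4.4, 4.7, 4.8, 4.8, 4.9, 5.0, 5.4, 5.5, 5.7, 5.9, 6.1, 6.1, 6.3, 6.4, 6.5, 7.3, 7.4, 7.5, 7.6, 7.9, 8.1, 8.2.
n = 24.
r = (10/100)·(24 + 1) = 2.5.
Rank 2 is 4.4 and rank 3 is 4.4.
Interpolate: 4.4 + 0.5·(4.4 − 4.4) = 4.4 + 0.5·0 = 4.4.

4.40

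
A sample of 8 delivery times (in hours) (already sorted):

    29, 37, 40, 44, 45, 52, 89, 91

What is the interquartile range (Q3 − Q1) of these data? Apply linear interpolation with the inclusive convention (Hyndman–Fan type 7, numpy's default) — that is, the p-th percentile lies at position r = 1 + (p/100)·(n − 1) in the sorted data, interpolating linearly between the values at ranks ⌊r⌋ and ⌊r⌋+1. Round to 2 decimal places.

n = 8.
P25: r = 2.75; ranks 2–3 are 37, 40; interpolating gives 39.25.
P75: r = 6.25; ranks 6–7 are 52, 89; interpolating gives 61.25.
Difference: 61.25 − 39.25 = 22.

22.00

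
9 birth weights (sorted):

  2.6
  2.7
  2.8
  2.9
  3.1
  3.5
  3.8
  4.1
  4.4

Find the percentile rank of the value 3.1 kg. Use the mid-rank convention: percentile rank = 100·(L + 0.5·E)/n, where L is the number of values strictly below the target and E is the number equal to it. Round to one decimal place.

50.0

Count below 3.1: L = 4; count equal: E = 1; n = 9.
Percentile rank = 100·(4 + 0.5·1)/9 = 100·4.5/9 = 50.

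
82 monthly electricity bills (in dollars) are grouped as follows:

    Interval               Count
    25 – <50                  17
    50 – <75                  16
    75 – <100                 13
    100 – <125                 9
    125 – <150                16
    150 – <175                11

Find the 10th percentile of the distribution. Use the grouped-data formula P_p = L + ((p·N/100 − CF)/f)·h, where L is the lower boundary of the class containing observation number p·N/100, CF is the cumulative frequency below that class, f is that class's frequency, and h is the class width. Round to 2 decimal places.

37.06

N = 82; target position k = 10/100 · 82 = 8.2.
Cumulative frequencies: 17, 33, 46, 55, 71, 82.
Observation 8.2 falls in the class 25 – <50.
L = 25, CF = 0, f = 17, h = 25.
P10 = 25 + ((8.2 − 0)/17)·25 = 25 + 12.0588 = 37.0588.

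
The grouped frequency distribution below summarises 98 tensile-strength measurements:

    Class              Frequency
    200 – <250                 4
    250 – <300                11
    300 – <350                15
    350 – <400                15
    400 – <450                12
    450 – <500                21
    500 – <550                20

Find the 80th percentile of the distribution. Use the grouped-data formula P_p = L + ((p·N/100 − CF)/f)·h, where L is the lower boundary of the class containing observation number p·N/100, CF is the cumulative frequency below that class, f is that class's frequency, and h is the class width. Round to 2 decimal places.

501.00

N = 98; target position k = 80/100 · 98 = 78.4.
Cumulative frequencies: 4, 15, 30, 45, 57, 78, 98.
Observation 78.4 falls in the class 500 – <550.
L = 500, CF = 78, f = 20, h = 50.
P80 = 500 + ((78.4 − 78)/20)·50 = 500 + 1 = 501.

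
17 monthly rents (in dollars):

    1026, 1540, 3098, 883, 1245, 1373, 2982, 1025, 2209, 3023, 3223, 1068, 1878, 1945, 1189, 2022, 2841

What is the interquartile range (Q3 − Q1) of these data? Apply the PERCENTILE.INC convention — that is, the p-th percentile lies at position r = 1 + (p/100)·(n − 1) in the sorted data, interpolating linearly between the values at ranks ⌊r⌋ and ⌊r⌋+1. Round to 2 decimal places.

1652.00

Sorted: 883, 1025, 1026, 1068, 1189, 1245, 1373, 1540, 1878, 1945, 2022, 2209, 2841, 2982, 3023, 3098, 3223.
n = 17.
P25: r = 5 (integer) → 1189.
P75: r = 13 (integer) → 2841.
Difference: 2841 − 1189 = 1652.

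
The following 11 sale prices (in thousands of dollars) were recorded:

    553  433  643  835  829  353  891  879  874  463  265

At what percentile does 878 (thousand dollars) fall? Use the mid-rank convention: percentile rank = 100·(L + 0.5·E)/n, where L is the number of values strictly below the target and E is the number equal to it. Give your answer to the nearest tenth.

Sorted: 265, 353, 433, 463, 553, 643, 829, 835, 874, 879, 891.
Count below 878: L = 9; count equal: E = 0; n = 11.
Percentile rank = 100·(9 + 0.5·0)/11 = 100·9/11 = 81.82.

81.8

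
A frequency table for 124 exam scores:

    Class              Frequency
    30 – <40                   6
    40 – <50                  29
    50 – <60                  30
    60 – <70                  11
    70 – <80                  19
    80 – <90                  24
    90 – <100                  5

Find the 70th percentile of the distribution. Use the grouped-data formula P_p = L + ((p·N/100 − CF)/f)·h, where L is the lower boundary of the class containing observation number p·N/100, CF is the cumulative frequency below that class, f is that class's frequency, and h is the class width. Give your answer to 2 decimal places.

75.68

N = 124; target position k = 70/100 · 124 = 86.8.
Cumulative frequencies: 6, 35, 65, 76, 95, 119, 124.
Observation 86.8 falls in the class 70 – <80.
L = 70, CF = 76, f = 19, h = 10.
P70 = 70 + ((86.8 − 76)/19)·10 = 70 + 5.68421 = 75.6842.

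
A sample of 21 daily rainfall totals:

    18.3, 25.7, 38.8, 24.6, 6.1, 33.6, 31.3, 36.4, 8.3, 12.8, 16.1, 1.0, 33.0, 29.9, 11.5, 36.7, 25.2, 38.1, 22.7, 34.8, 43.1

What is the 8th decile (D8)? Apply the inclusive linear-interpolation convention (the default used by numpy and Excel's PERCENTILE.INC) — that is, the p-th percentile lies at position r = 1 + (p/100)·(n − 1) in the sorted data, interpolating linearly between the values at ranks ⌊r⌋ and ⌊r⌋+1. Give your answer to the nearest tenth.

36.4

Sorted: 1.0, 6.1, 8.3, 11.5, 12.8, 16.1, 18.3, 22.7, 24.6, 25.2, 25.7, 29.9, 31.3, 33.0, 33.6, 34.8, 36.4, 36.7, 38.1, 38.8, 43.1.
n = 21.
r = 1 + (80/100)·(21 − 1) = 1 + 16 = 17.
r is an integer, so P80 is the value at rank 17: 36.4.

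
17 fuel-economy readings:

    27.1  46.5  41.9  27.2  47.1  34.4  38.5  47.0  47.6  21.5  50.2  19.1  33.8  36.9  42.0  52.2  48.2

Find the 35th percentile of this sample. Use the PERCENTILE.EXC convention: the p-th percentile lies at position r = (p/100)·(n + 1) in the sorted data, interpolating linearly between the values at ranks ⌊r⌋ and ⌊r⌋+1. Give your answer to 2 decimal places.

35.15

Sorted: 19.1, 21.5, 27.1, 27.2, 33.8, 34.4, 36.9, 38.5, 41.9, 42.0, 46.5, 47.0, 47.1, 47.6, 48.2, 50.2, 52.2.
n = 17.
r = (35/100)·(17 + 1) = 6.3.
Rank 6 is 34.4 and rank 7 is 36.9.
Interpolate: 34.4 + 0.3·(36.9 − 34.4) = 34.4 + 0.3·2.5 = 35.15.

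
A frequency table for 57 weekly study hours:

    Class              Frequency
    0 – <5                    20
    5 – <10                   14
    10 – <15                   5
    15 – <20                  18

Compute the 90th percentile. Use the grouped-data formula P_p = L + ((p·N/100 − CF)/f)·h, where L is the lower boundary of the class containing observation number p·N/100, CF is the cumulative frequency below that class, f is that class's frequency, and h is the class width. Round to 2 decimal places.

18.42

N = 57; target position k = 90/100 · 57 = 51.3.
Cumulative frequencies: 20, 34, 39, 57.
Observation 51.3 falls in the class 15 – <20.
L = 15, CF = 39, f = 18, h = 5.
P90 = 15 + ((51.3 − 39)/18)·5 = 15 + 3.41667 = 18.4167.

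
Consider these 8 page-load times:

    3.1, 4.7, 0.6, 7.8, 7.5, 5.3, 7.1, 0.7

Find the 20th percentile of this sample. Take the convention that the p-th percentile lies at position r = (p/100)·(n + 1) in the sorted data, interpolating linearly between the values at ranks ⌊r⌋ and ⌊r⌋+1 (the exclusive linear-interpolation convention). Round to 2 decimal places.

0.68

Sorted: 0.6, 0.7, 3.1, 4.7, 5.3, 7.1, 7.5, 7.8.
n = 8.
r = (20/100)·(8 + 1) = 1.8.
Rank 1 is 0.6 and rank 2 is 0.7.
Interpolate: 0.6 + 0.8·(0.7 − 0.6) = 0.6 + 0.8·0.1 = 0.68.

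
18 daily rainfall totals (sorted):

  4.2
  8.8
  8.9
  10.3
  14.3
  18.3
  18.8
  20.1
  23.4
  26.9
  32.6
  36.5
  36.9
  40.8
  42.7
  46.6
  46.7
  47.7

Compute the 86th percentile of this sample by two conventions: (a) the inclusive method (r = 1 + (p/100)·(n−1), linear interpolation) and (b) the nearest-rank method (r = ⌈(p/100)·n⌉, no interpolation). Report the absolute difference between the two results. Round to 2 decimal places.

n = 18.
(a) r = 15.62; between ranks 15 (42.7) and 16 (46.6): 45.118.
(b) the nearest-rank method: rank 16 → 46.6.
|45.118 − 46.6| = 1.482.

1.48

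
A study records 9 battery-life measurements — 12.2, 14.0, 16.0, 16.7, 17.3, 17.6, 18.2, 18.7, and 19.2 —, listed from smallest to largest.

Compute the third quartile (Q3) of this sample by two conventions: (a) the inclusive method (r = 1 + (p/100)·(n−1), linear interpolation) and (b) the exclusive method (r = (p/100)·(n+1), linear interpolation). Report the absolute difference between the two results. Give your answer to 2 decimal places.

0.25

n = 9.
(a) r = 7 → value at rank 7 = 18.2.
(b) r = 7.5; between ranks 7 (18.2) and 8 (18.7): 18.45.
|18.2 − 18.45| = 0.25.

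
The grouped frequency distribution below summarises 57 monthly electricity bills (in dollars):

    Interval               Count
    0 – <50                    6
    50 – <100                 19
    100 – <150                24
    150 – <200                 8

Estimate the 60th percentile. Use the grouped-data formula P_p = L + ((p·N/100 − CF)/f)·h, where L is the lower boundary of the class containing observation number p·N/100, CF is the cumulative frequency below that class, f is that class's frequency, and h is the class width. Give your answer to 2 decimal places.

119.17

N = 57; target position k = 60/100 · 57 = 34.2.
Cumulative frequencies: 6, 25, 49, 57.
Observation 34.2 falls in the class 100 – <150.
L = 100, CF = 25, f = 24, h = 50.
P60 = 100 + ((34.2 − 25)/24)·50 = 100 + 19.1667 = 119.167.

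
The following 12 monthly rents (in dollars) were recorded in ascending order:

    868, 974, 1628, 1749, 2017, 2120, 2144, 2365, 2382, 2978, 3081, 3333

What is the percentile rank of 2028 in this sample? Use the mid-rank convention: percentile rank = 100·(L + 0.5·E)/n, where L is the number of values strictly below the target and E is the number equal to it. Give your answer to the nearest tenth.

41.7

Count below 2028: L = 5; count equal: E = 0; n = 12.
Percentile rank = 100·(5 + 0.5·0)/12 = 100·5/12 = 41.67.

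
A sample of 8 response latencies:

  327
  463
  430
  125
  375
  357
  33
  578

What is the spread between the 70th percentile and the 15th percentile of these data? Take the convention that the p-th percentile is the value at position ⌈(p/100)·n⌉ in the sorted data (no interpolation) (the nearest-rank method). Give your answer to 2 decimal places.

305.00

Sorted: 33, 125, 327, 357, 375, 430, 463, 578.
n = 8.
P15: rank ⌈15/100·8⌉ = 2 → 125.
P70: rank ⌈70/100·8⌉ = 6 → 430.
Difference: 430 − 125 = 305.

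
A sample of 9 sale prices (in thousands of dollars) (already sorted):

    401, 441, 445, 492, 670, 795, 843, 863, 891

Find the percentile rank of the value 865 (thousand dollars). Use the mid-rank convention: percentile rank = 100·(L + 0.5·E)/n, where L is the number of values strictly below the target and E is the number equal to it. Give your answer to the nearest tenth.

88.9

Count below 865: L = 8; count equal: E = 0; n = 9.
Percentile rank = 100·(8 + 0.5·0)/9 = 100·8/9 = 88.89.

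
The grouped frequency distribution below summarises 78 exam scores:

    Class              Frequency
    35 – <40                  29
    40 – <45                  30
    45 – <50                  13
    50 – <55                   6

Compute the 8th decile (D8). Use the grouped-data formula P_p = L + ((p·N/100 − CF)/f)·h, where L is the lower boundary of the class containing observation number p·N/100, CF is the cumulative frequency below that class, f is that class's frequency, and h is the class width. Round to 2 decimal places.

46.31

N = 78; target position k = 80/100 · 78 = 62.4.
Cumulative frequencies: 29, 59, 72, 78.
Observation 62.4 falls in the class 45 – <50.
L = 45, CF = 59, f = 13, h = 5.
P80 = 45 + ((62.4 − 59)/13)·5 = 45 + 1.30769 = 46.3077.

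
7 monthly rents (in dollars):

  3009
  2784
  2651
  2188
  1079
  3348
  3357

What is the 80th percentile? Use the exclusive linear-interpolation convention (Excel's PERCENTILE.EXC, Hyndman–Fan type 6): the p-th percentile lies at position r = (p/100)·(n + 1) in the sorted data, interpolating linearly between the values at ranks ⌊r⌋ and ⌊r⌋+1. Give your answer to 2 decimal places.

Sorted: 1079, 2188, 2651, 2784, 3009, 3348, 3357.
n = 7.
r = (80/100)·(7 + 1) = 6.4.
Rank 6 is 3348 and rank 7 is 3357.
Interpolate: 3348 + 0.4·(3357 − 3348) = 3348 + 0.4·9 = 3351.6.

3351.60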